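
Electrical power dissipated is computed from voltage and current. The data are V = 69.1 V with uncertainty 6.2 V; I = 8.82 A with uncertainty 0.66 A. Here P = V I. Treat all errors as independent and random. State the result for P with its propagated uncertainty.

Since P is a product/quotient, work with relative uncertainties:
  (1·δV/V)² = (1×0.0897)² = 0.00805;  (1·δI/I)² = (1×0.0748)² = 0.00560
δP/P = √(0.0137) = 0.117
P = 609 W, so δP = 0.117 × 609 = 71.2 W.

609 ± 71.2 W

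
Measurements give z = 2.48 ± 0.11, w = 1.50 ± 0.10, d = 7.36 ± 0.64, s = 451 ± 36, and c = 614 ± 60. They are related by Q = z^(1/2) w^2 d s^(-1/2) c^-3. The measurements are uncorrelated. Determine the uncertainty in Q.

1.79e-09

Since Q is a product/quotient, work with relative uncertainties:
  (½·δz/z)² = (0.5×0.0444)² = 0.000492;  (2·δw/w)² = (2×0.0667)² = 0.0178;  (1·δd/d)² = (1×0.0870)² = 0.00756;  (−½·δs/s)² = (-0.5×0.0798)² = 0.00159;  (-3·δc/c)² = (-3×0.0977)² = 0.0859
δQ/Q = √(0.113) = 0.337
Q = 5.31e-09, so δQ = 0.337 × 5.31e-09 = 1.79e-09.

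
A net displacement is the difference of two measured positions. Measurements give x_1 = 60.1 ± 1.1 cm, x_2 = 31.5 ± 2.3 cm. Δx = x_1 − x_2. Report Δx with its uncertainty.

For a sum/difference, combine absolute errors in quadrature:
  (δx_1)² = 1.21;  (δx_2)² = 5.29
δΔx = √(6.50) = 2.55 cm
Δx = 28.6 cm.

28.6 ± 2.55 cm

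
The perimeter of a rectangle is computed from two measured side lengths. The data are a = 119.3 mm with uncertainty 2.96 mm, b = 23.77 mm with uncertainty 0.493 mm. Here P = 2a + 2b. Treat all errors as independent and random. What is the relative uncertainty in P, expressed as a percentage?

2.10%

For a sum/difference, combine absolute errors in quadrature:
  (2·δa)² = 35.0;  (2·δb)² = 0.972
δP = √(36.0) = 6.00 mm
P = 286.1 mm, so δP/P = 6.00/286.1 = 0.0210.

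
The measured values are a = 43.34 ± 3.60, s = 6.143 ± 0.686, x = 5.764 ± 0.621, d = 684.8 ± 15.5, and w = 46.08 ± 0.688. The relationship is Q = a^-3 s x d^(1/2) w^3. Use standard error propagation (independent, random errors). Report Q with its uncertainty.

Relative error in a monomial: (δQ/Q)² = Σ (nᵢ · δxᵢ/xᵢ)².
  (-3·δa/a)² = (-3×0.0831)² = 0.0621;  (1·δs/s)² = (1×0.112)² = 0.0125;  (1·δx/x)² = (1×0.108)² = 0.0116;  (½·δd/d)² = (0.5×0.0226)² = 0.000128;  (3·δw/w)² = (3×0.0149)² = 0.00201
δQ/Q = √(0.0883) = 0.297
Q = 1114, so δQ = 0.297 × 1114 = 331.

1114 ± 331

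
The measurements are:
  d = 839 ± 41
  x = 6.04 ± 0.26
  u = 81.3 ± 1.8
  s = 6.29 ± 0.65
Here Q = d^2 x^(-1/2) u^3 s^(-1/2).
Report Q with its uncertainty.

Q is a product of powers, so relative uncertainties combine in quadrature:
  (2·δd/d)² = (2×0.0489)² = 0.00955;  (−½·δx/x)² = (-0.5×0.0430)² = 0.000463;  (3·δu/u)² = (3×0.0221)² = 0.00441;  (−½·δs/s)² = (-0.5×0.103)² = 0.00267
δQ/Q = √(0.0171) = 0.131
Q = 6.14e+10, so δQ = 0.131 × 6.14e+10 = 8.02e+09.

(6.14 ± 0.802) × 10^10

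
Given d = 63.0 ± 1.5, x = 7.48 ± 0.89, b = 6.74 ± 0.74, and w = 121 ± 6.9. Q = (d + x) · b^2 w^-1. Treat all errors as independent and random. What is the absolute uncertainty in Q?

6.04

Let u = d + x = 70.5. δu = √(δd² + δx²) = √(2.25 + 0.792) = 1.74, so δu/u = 0.0247.
Q is then a monomial in u, b, w:
δQ/Q = √((δu/u)² + (2·δb/b)² + (-1·δw/w)²) = √(0.000612 + 0.0482 + 0.00325) = 0.228
Q = 26.5, so δQ = 0.228 × 26.5 = 6.04.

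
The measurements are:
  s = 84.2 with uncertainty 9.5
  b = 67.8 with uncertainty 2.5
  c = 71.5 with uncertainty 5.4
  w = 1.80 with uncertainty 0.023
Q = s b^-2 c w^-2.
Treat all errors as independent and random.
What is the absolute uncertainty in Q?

Each factor contributes (exponent × relative error)² to (δQ/Q)²:
  (1·δs/s)² = (1×0.113)² = 0.0127;  (-2·δb/b)² = (-2×0.0369)² = 0.00544;  (1·δc/c)² = (1×0.0755)² = 0.00570;  (-2·δw/w)² = (-2×0.0128)² = 0.000653
δQ/Q = √(0.0245) = 0.157
Q = 0.404, so δQ = 0.157 × 0.404 = 0.0633.

0.0633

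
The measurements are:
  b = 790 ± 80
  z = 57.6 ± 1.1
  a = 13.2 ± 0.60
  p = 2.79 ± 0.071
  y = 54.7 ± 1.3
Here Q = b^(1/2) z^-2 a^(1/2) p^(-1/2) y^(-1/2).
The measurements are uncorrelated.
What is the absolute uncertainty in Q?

0.000173

Since Q is a product/quotient, work with relative uncertainties:
  (½·δb/b)² = (0.5×0.101)² = 0.00256;  (-2·δz/z)² = (-2×0.0191)² = 0.00146;  (½·δa/a)² = (0.5×0.0455)² = 0.000517;  (−½·δp/p)² = (-0.5×0.0254)² = 0.000162;  (−½·δy/y)² = (-0.5×0.0238)² = 0.000141
δQ/Q = √(0.00484) = 0.0696
Q = 0.00249, so δQ = 0.0696 × 0.00249 = 0.000173.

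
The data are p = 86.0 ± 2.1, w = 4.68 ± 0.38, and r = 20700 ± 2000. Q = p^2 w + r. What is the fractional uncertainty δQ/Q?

Let h = p^2·w = 34600. δh/h = √((2·δp/p)² + (1·δw/w)²) = √(0.00239 + 0.00659) = 0.0948, so δh = 3280.
Q = h + r: δQ = √(δh² + δr²) = √(1.08e+07 + 4e+06) = 3840
Q = 55300, so δQ/Q = 3840/55300 = 0.0694.

0.0694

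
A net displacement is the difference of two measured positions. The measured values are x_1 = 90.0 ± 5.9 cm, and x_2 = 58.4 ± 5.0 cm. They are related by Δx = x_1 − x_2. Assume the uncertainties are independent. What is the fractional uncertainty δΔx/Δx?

0.245

For a sum/difference, combine absolute errors in quadrature:
  (δx_1)² = 34.8;  (δx_2)² = 25.0
δΔx = √(59.8) = 7.73 cm
Δx = 31.6 cm, so δΔx/Δx = 7.73/31.6 = 0.245.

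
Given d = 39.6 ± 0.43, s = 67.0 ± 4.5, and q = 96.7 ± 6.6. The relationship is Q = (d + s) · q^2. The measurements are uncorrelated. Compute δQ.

1.42e+05

Let u = d + s = 107. δu = √(δd² + δs²) = √(0.185 + 20.2) = 4.52, so δu/u = 0.0424.
Q is then a monomial in u, q:
δQ/Q = √((δu/u)² + (2·δq/q)²) = √(0.00180 + 0.0186) = 0.143
Q = 9.97e+05, so δQ = 0.143 × 9.97e+05 = 1.42e+05.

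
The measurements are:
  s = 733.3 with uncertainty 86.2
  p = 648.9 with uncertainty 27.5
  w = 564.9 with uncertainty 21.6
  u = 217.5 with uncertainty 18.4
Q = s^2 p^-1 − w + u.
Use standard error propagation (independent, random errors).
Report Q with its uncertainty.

Let h = s^2·p^-1 = 828.7. δh/h = √((2·δs/s)² + (-1·δp/p)²) = √(0.0553 + 0.00180) = 0.239, so δh = 198.
Q = h − w + u: δQ = √(δh² + δw² + δu²) = √(39200 + 467 + 339) = 200
Q = 481.3.

481.3 ± 200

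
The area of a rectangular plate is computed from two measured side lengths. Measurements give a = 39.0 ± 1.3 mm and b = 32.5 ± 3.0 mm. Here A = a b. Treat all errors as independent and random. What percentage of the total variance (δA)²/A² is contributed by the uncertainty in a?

(δA/A)² = (1·δa/a)² + (1·δb/b)²
  a term: (1×0.0333)² = 0.00111
  b term: (1×0.0923)² = 0.00852
Total = 0.00963. Share from a = 0.00111/0.00963 = 0.115.

11.5%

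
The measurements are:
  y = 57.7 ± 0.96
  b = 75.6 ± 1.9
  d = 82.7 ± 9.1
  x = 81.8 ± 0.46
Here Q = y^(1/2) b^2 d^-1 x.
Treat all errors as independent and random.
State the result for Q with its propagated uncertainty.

42900 ± 5210

Each factor contributes (exponent × relative error)² to (δQ/Q)²:
  (½·δy/y)² = (0.5×0.0166)² = 6.92e-05;  (2·δb/b)² = (2×0.0251)² = 0.00253;  (-1·δd/d)² = (-1×0.110)² = 0.0121;  (1·δx/x)² = (1×0.00562)² = 3.16e-05
δQ/Q = √(0.0147) = 0.121
Q = 42900, so δQ = 0.121 × 42900 = 5210.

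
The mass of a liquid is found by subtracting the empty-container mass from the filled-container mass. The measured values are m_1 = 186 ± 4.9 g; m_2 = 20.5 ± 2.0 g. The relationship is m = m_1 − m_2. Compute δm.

m is a linear combination, so absolute uncertainties add in quadrature:
  (δm_1)² = 24.0;  (δm_2)² = 4.00
δm = √(28.0) = 5.29 g

5.29 g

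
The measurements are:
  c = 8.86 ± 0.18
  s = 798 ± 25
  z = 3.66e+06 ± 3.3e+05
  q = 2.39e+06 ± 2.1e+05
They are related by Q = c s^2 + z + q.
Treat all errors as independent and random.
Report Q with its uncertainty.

Let p = c·s^2 = 5.64e+06. δp/p = √((1·δc/c)² + (2·δs/s)²) = √(0.000413 + 0.00393) = 0.0659, so δp = 3.72e+05.
Q = p + z + q: δQ = √(δp² + δz² + δq²) = √(1.38e+11 + 1.09e+11 + 4.41e+10) = 5.4e+05
Q = 1.17e+07.

(1.17 ± 0.0540) × 10^7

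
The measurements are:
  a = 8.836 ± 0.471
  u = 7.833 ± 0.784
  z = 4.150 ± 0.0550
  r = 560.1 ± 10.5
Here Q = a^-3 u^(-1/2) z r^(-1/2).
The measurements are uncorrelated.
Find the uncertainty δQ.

Relative error in a monomial: (δQ/Q)² = Σ (nᵢ · δxᵢ/xᵢ)².
  (-3·δa/a)² = (-3×0.0533)² = 0.0256;  (−½·δu/u)² = (-0.5×0.100)² = 0.00250;  (1·δz/z)² = (1×0.0133)² = 0.000176;  (−½·δr/r)² = (-0.5×0.0187)² = 8.79e-05
δQ/Q = √(0.0283) = 0.168
Q = 9.082e-05, so δQ = 0.168 × 9.082e-05 = 1.53e-05.

1.53e-05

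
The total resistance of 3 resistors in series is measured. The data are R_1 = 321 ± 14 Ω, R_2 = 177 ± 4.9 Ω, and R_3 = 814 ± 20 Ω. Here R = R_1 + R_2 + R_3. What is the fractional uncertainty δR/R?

For a sum/difference, combine absolute errors in quadrature:
  (δR_1)² = 196;  (δR_2)² = 24.0;  (δR_3)² = 400
δR = √(620) = 24.9 Ω
R = 1310 Ω, so δR/R = 24.9/1310 = 0.0190.

0.0190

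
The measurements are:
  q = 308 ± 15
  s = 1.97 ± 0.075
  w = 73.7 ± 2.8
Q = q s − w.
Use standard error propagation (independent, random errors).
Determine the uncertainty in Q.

37.6

Let p = q·s = 607. δp/p = √((1·δq/q)² + (1·δs/s)²) = √(0.00237 + 0.00145) = 0.0618, so δp = 37.5.
Q = p − w: δQ = √(δp² + δw²) = √(1410 + 7.84) = 37.6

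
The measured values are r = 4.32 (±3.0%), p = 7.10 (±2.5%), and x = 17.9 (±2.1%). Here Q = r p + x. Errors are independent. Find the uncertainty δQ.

Let w = r·p = 30.7. δw/w = √((1·δr/r)² + (1·δp/p)²) = √(0.000900 + 0.000625) = 0.0391, so δw = 1.20.
Q = w + x: δQ = √(δw² + δx²) = √(1.43 + 0.141) = 1.26

1.26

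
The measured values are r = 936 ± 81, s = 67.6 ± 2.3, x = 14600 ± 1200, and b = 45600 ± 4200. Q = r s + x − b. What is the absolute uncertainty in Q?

7330

Let p = r·s = 63300. δp/p = √((1·δr/r)² + (1·δs/s)²) = √(0.00749 + 0.00116) = 0.0930, so δp = 5880.
Q = p + x − b: δQ = √(δp² + δx² + δb²) = √(3.46e+07 + 1.44e+06 + 1.76e+07) = 7330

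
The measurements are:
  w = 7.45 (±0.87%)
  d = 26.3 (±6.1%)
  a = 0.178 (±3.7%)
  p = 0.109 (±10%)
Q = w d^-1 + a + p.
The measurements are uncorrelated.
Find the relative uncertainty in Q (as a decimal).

0.0379

Let h = w·d^-1 = 0.283. δh/h = √((1·δw/w)² + (-1·δd/d)²) = √(7.57e-05 + 0.00372) = 0.0616, so δh = 0.0175.
Q = h + a + p: δQ = √(δh² + δa² + δp²) = √(0.000305 + 4.34e-05 + 0.000119) = 0.0216
Q = 0.570, so δQ/Q = 0.0216/0.570 = 0.0379.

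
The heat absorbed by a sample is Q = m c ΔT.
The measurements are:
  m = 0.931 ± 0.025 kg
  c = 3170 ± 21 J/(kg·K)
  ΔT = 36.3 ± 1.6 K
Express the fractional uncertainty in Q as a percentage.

5.20%

Each factor contributes (exponent × relative error)² to (δQ/Q)²:
  (1·δm/m)² = (1×0.0269)² = 0.000721;  (1·δc/c)² = (1×0.00662)² = 4.39e-05;  (1·δΔT/ΔT)² = (1×0.0441)² = 0.00194
δQ/Q = √(0.00271) = 0.0520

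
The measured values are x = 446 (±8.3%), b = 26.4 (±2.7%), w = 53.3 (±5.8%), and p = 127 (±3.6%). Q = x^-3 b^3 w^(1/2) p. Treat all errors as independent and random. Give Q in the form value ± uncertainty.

0.192 ± 0.0511

Each factor contributes (exponent × relative error)² to (δQ/Q)²:
  (-3·δx/x)² = (-3×0.0830)² = 0.0620;  (3·δb/b)² = (3×0.0270)² = 0.00656;  (½·δw/w)² = (0.5×0.0580)² = 0.000841;  (1·δp/p)² = (1×0.0360)² = 0.00130
δQ/Q = √(0.0707) = 0.266
Q = 0.192, so δQ = 0.266 × 0.192 = 0.0511.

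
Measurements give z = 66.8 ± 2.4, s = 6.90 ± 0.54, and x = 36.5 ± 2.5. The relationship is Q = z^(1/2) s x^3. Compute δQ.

6.05e+05

Each factor contributes (exponent × relative error)² to (δQ/Q)²:
  (½·δz/z)² = (0.5×0.0359)² = 0.000323;  (1·δs/s)² = (1×0.0783)² = 0.00612;  (3·δx/x)² = (3×0.0685)² = 0.0422
δQ/Q = √(0.0487) = 0.221
Q = 2.74e+06, so δQ = 0.221 × 2.74e+06 = 6.05e+05.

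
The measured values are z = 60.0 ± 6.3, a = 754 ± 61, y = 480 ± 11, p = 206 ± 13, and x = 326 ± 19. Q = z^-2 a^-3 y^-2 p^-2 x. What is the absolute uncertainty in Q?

7.62e-21

Each factor contributes (exponent × relative error)² to (δQ/Q)²:
  (-2·δz/z)² = (-2×0.105)² = 0.0441;  (-3·δa/a)² = (-3×0.0809)² = 0.0589;  (-2·δy/y)² = (-2×0.0229)² = 0.00210;  (-2·δp/p)² = (-2×0.0631)² = 0.0159;  (1·δx/x)² = (1×0.0583)² = 0.00340
δQ/Q = √(0.124) = 0.353
Q = 2.16e-20, so δQ = 0.353 × 2.16e-20 = 7.62e-21.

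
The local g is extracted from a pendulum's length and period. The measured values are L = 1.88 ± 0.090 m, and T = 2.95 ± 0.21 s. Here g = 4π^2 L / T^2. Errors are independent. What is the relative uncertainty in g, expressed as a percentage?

15.0%

Since g is a product/quotient, work with relative uncertainties:
  (1·δL/L)² = (1×0.0479)² = 0.00229;  (-2·δT/T)² = (-2×0.0712)² = 0.0203
δg/g = √(0.0226) = 0.150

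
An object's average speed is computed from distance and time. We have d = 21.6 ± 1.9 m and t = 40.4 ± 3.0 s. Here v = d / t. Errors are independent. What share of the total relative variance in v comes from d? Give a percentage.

(δv/v)² = (1·δd/d)² + (-1·δt/t)²
  d term: (1×0.0880)² = 0.00774
  t term: (-1×0.0743)² = 0.00551
Total = 0.0133. Share from d = 0.00774/0.0133 = 0.584.

58.4%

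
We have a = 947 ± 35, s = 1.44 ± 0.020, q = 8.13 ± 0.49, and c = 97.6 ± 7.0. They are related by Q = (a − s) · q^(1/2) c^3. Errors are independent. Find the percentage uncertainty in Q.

Let u = a − s = 946. δu = √(δa² + δs²) = √(1220 + 0.000400) = 35.0, so δu/u = 0.0370.
Q is then a monomial in u, q, c:
δQ/Q = √((δu/u)² + (½·δq/q)² + (3·δc/c)²) = √(0.00137 + 0.000908 + 0.0463) = 0.220

22.0%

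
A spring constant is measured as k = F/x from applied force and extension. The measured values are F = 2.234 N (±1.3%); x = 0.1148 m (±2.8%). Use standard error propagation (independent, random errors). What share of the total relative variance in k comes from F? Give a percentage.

(δk/k)² = (1·δF/F)² + (-1·δx/x)²
  F term: (1×0.0130)² = 0.000169
  x term: (-1×0.0280)² = 0.000784
Total = 0.000953. Share from F = 0.000169/0.000953 = 0.177.

17.7%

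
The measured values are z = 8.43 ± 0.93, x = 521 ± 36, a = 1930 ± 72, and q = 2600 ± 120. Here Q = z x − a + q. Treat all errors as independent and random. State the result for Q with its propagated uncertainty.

5060 ± 589

Let p = z·x = 4390. δp/p = √((1·δz/z)² + (1·δx/x)²) = √(0.0122 + 0.00477) = 0.130, so δp = 572.
Q = p − a + q: δQ = √(δp² + δa² + δq²) = √(3.27e+05 + 5180 + 14400) = 589
Q = 5060.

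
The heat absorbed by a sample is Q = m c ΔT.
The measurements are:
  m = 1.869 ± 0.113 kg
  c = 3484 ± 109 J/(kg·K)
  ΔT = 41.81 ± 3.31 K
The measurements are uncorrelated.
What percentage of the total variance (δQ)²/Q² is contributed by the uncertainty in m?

(δQ/Q)² = (1·δm/m)² + (1·δc/c)² + (1·δΔT/ΔT)²
  m term: (1×0.0605)² = 0.00366
  c term: (1×0.0313)² = 0.000979
  ΔT term: (1×0.0792)² = 0.00627
Total = 0.0109. Share from m = 0.00366/0.0109 = 0.335.

33.5%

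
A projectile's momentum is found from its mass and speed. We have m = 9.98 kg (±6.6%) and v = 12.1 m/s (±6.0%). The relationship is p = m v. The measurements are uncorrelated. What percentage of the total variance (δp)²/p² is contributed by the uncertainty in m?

54.8%

(δp/p)² = (1·δm/m)² + (1·δv/v)²
  m term: (1×0.0660)² = 0.00436
  v term: (1×0.0600)² = 0.00360
Total = 0.00796. Share from m = 0.00436/0.00796 = 0.548.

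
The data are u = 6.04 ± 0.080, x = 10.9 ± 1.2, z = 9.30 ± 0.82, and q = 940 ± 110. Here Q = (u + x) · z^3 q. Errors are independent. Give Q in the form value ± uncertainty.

Let w = u + x = 16.9. δw = √(δu² + δx²) = √(0.00640 + 1.44) = 1.20, so δw/w = 0.0710.
Q is then a monomial in w, z, q:
δQ/Q = √((δw/w)² + (3·δz/z)² + (1·δq/q)²) = √(0.00504 + 0.0700 + 0.0137) = 0.298
Q = 1.28e+07, so δQ = 0.298 × 1.28e+07 = 3.81e+06.

(1.28 ± 0.381) × 10^7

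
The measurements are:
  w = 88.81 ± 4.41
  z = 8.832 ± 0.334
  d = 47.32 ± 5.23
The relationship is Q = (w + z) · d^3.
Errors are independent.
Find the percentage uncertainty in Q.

33.5%

Let u = w + z = 97.64. δu = √(δw² + δz²) = √(19.4 + 0.112) = 4.42, so δu/u = 0.0453.
Q is then a monomial in u, d:
δQ/Q = √((δu/u)² + (3·δd/d)²) = √(0.00205 + 0.110) = 0.335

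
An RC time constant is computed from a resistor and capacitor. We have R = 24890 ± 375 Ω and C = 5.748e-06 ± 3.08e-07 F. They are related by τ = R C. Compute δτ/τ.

0.0557

Products/powers → add relative errors in quadrature, weighted by exponent:
  (1·δR/R)² = (1×0.0151)² = 0.000227;  (1·δC/C)² = (1×0.0536)² = 0.00287
δτ/τ = √(0.00310) = 0.0557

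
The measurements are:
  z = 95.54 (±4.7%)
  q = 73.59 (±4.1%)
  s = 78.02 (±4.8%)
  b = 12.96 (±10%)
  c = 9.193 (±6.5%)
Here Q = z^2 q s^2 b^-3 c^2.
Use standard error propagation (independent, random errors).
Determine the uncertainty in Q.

For a monomial Q ∝ z^2, q, s^2, b^-3, c^2, fractional errors add in quadrature:
  (2·δz/z)² = (2×0.0470)² = 0.00884;  (1·δq/q)² = (1×0.0410)² = 0.00168;  (2·δs/s)² = (2×0.0480)² = 0.00922;  (-3·δb/b)² = (-3×0.100)² = 0.0900;  (2·δc/c)² = (2×0.0650)² = 0.0169
δQ/Q = √(0.127) = 0.356
Q = 1.587e+08, so δQ = 0.356 × 1.587e+08 = 5.65e+07.

5.65e+07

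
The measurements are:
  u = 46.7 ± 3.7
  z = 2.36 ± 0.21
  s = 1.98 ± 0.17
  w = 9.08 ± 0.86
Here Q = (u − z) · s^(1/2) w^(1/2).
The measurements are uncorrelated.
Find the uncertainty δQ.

Let h = u − z = 44.3. δh = √(δu² + δz²) = √(13.7 + 0.0441) = 3.71, so δh/h = 0.0836.
Q is then a monomial in h, s, w:
δQ/Q = √((δh/h)² + (½·δs/s)² + (½·δw/w)²) = √(0.00699 + 0.00184 + 0.00224) = 0.105
Q = 188, so δQ = 0.105 × 188 = 19.8.

19.8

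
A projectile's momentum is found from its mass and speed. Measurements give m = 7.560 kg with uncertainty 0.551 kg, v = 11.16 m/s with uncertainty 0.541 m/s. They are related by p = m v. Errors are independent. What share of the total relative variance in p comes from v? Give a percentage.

30.7%

(δp/p)² = (1·δm/m)² + (1·δv/v)²
  m term: (1×0.0729)² = 0.00531
  v term: (1×0.0485)² = 0.00235
Total = 0.00766. Share from v = 0.00235/0.00766 = 0.307.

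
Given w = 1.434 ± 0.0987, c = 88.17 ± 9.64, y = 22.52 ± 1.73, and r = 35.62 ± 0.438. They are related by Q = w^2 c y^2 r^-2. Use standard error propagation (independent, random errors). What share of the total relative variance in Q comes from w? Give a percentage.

34.4%

(δQ/Q)² = (2·δw/w)² + (1·δc/c)² + (2·δy/y)² + (-2·δr/r)²
  w term: (2×0.0688)² = 0.0189
  c term: (1×0.109)² = 0.0120
  y term: (2×0.0768)² = 0.0236
  r term: (-2×0.0123)² = 0.000605
Total = 0.0551. Share from w = 0.0189/0.0551 = 0.344.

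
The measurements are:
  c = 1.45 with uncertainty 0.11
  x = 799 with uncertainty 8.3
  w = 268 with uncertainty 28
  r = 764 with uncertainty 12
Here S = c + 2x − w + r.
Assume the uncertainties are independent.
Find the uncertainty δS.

Each term contributes (cᵢ δxᵢ)² to (δS)²:
  (δc)² = 0.0121;  (2·δx)² = 276;  (δw)² = 784;  (δr)² = 144
δS = √(1200) = 34.7

34.7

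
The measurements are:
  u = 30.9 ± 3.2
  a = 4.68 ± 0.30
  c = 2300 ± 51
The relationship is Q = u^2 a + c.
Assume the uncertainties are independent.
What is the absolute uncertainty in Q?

970

Let p = u^2·a = 4470. δp/p = √((2·δu/u)² + (1·δa/a)²) = √(0.0429 + 0.00411) = 0.217, so δp = 969.
Q = p + c: δQ = √(δp² + δc²) = √(9.39e+05 + 2600) = 970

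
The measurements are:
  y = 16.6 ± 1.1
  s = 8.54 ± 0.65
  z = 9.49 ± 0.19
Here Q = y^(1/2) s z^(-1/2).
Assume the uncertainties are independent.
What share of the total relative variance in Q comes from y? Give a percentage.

(δQ/Q)² = (½·δy/y)² + (1·δs/s)² + (−½·δz/z)²
  y term: (0.5×0.0663)² = 0.00110
  s term: (1×0.0761)² = 0.00579
  z term: (-0.5×0.0200)² = 0.000100
Total = 0.00699. Share from y = 0.00110/0.00699 = 0.157.

15.7%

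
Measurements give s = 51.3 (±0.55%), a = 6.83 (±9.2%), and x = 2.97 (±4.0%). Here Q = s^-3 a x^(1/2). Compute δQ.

8.33e-06

For a monomial Q ∝ s^-3, a, x^(1/2), fractional errors add in quadrature:
  (-3·δs/s)² = (-3×0.00550)² = 0.000272;  (1·δa/a)² = (1×0.0920)² = 0.00846;  (½·δx/x)² = (0.5×0.0400)² = 0.000400
δQ/Q = √(0.00914) = 0.0956
Q = 8.72e-05, so δQ = 0.0956 × 8.72e-05 = 8.33e-06.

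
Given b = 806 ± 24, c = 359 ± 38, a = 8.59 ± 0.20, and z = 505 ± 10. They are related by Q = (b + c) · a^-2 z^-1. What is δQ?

Let u = b + c = 1160. δu = √(δb² + δc²) = √(576 + 1440) = 44.9, so δu/u = 0.0386.
Q is then a monomial in u, a, z:
δQ/Q = √((δu/u)² + (-2·δa/a)² + (-1·δz/z)²) = √(0.00149 + 0.00217 + 0.000392) = 0.0636
Q = 0.0313, so δQ = 0.0636 × 0.0313 = 0.00199.

0.00199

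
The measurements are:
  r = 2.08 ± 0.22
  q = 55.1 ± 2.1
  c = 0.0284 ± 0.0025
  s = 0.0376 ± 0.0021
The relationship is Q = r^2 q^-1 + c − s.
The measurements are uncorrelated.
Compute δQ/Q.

0.248

Let p = r^2·q^-1 = 0.0785. δp/p = √((2·δr/r)² + (-1·δq/q)²) = √(0.0447 + 0.00145) = 0.215, so δp = 0.0169.
Q = p + c − s: δQ = √(δp² + δc² + δs²) = √(0.000285 + 6.25e-06 + 4.41e-06) = 0.0172
Q = 0.0693, so δQ/Q = 0.0172/0.0693 = 0.248.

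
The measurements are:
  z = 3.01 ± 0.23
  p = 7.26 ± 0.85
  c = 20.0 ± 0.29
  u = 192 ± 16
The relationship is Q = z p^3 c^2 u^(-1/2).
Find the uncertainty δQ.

12100

Relative error in a monomial: (δQ/Q)² = Σ (nᵢ · δxᵢ/xᵢ)².
  (1·δz/z)² = (1×0.0764)² = 0.00584;  (3·δp/p)² = (3×0.117)² = 0.123;  (2·δc/c)² = (2×0.0145)² = 0.000841;  (−½·δu/u)² = (-0.5×0.0833)² = 0.00174
δQ/Q = √(0.132) = 0.363
Q = 33200, so δQ = 0.363 × 33200 = 12100.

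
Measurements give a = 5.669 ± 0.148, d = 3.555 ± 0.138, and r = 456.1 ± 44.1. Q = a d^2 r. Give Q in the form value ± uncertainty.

32680 ± 4140

Each factor contributes (exponent × relative error)² to (δQ/Q)²:
  (1·δa/a)² = (1×0.0261)² = 0.000682;  (2·δd/d)² = (2×0.0388)² = 0.00603;  (1·δr/r)² = (1×0.0967)² = 0.00935
δQ/Q = √(0.0161) = 0.127
Q = 32680, so δQ = 0.127 × 32680 = 4140.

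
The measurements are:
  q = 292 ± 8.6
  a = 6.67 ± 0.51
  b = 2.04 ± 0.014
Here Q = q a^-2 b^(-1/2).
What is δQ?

0.716

Products/powers → add relative errors in quadrature, weighted by exponent:
  (1·δq/q)² = (1×0.0295)² = 0.000867;  (-2·δa/a)² = (-2×0.0765)² = 0.0234;  (−½·δb/b)² = (-0.5×0.00686)² = 1.18e-05
δQ/Q = √(0.0243) = 0.156
Q = 4.60, so δQ = 0.156 × 4.60 = 0.716.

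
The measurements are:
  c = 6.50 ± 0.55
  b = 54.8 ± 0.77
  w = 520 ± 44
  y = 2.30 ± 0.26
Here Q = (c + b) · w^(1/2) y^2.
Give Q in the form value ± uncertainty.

7390 ± 1700

Let u = c + b = 61.3. δu = √(δc² + δb²) = √(0.303 + 0.593) = 0.946, so δu/u = 0.0154.
Q is then a monomial in u, w, y:
δQ/Q = √((δu/u)² + (½·δw/w)² + (2·δy/y)²) = √(0.000238 + 0.00179 + 0.0511) = 0.231
Q = 7390, so δQ = 0.231 × 7390 = 1700.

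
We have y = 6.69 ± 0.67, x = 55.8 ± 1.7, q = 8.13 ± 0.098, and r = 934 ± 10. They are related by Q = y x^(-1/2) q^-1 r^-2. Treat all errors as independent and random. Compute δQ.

Q is a product of powers, so relative uncertainties combine in quadrature:
  (1·δy/y)² = (1×0.100)² = 0.0100;  (−½·δx/x)² = (-0.5×0.0305)² = 0.000232;  (-1·δq/q)² = (-1×0.0121)² = 0.000145;  (-2·δr/r)² = (-2×0.0107)² = 0.000459
δQ/Q = √(0.0109) = 0.104
Q = 1.26e-07, so δQ = 0.104 × 1.26e-07 = 1.32e-08.

1.32e-08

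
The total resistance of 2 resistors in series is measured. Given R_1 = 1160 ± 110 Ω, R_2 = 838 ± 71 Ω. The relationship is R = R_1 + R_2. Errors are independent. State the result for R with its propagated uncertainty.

2000 ± 131 Ω

Absolute uncertainties add in quadrature for a linear combination:
  (δR_1)² = 12100;  (δR_2)² = 5040
δR = √(17100) = 131 Ω
R = 2000 Ω.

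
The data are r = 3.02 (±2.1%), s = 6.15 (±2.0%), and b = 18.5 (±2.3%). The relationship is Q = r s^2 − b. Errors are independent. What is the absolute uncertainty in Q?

5.18

Let p = r·s^2 = 114. δp/p = √((1·δr/r)² + (2·δs/s)²) = √(0.000441 + 0.00160) = 0.0452, so δp = 5.16.
Q = p − b: δQ = √(δp² + δb²) = √(26.6 + 0.181) = 5.18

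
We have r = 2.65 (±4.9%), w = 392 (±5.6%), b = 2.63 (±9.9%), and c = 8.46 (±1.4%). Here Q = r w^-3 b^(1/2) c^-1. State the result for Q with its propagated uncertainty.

Products/powers → add relative errors in quadrature, weighted by exponent:
  (1·δr/r)² = (1×0.0490)² = 0.00240;  (-3·δw/w)² = (-3×0.0560)² = 0.0282;  (½·δb/b)² = (0.5×0.0990)² = 0.00245;  (-1·δc/c)² = (-1×0.0140)² = 0.000196
δQ/Q = √(0.0333) = 0.182
Q = 8.43e-09, so δQ = 0.182 × 8.43e-09 = 1.54e-09.

(8.43 ± 1.54) × 10^-9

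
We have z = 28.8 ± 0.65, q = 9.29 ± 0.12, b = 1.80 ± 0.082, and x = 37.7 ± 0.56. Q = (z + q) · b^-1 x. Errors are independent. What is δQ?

40.7

Let u = z + q = 38.1. δu = √(δz² + δq²) = √(0.423 + 0.0144) = 0.661, so δu/u = 0.0174.
Q is then a monomial in u, b, x:
δQ/Q = √((δu/u)² + (-1·δb/b)² + (1·δx/x)²) = √(0.000301 + 0.00208 + 0.000221) = 0.0510
Q = 798, so δQ = 0.0510 × 798 = 40.7.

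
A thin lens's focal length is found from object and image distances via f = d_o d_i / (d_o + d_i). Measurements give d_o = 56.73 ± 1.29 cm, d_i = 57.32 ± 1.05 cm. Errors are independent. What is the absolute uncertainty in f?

∂f/∂d_o = (d_i/(d_o+d_i))² = 0.253;  ∂f/∂d_i = (d_o/(d_o+d_i))² = 0.247
δf = √((∂f/∂d_o · δd_o)² + (∂f/∂d_i · δd_i)²) = √(0.106 + 0.0675) = 0.417 cm

0.417 cm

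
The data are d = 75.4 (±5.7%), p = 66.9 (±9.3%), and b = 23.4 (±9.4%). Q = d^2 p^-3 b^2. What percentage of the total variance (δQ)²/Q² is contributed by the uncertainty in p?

61.7%

(δQ/Q)² = (2·δd/d)² + (-3·δp/p)² + (2·δb/b)²
  d term: (2×0.0570)² = 0.0130
  p term: (-3×0.0930)² = 0.0778
  b term: (2×0.0940)² = 0.0353
Total = 0.126. Share from p = 0.0778/0.126 = 0.617.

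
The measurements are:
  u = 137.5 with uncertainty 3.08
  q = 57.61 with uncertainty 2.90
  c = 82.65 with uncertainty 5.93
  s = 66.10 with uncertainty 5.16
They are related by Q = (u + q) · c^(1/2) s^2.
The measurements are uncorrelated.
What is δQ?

1.25e+06

Let w = u + q = 195.1. δw = √(δu² + δq²) = √(9.49 + 8.41) = 4.23, so δw/w = 0.0217.
Q is then a monomial in w, c, s:
δQ/Q = √((δw/w)² + (½·δc/c)² + (2·δs/s)²) = √(0.000470 + 0.00129 + 0.0244) = 0.162
Q = 7.75e+06, so δQ = 0.162 × 7.75e+06 = 1.25e+06.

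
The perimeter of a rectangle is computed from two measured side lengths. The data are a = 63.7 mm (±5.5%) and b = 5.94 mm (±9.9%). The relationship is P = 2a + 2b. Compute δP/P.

Each term contributes (cᵢ δxᵢ)² to (δP)²:
  (2·δa)² = 49.1;  (2·δb)² = 1.38
δP = √(50.5) = 7.11 mm
P = 139 mm, so δP/P = 7.11/139 = 0.0510.

0.0510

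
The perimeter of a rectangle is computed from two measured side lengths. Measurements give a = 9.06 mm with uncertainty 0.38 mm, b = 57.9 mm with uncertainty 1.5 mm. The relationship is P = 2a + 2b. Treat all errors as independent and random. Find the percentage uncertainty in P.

2.31%

Absolute uncertainties add in quadrature for a linear combination:
  (2·δa)² = 0.578;  (2·δb)² = 9.00
δP = √(9.58) = 3.09 mm
P = 134 mm, so δP/P = 3.09/134 = 0.0231.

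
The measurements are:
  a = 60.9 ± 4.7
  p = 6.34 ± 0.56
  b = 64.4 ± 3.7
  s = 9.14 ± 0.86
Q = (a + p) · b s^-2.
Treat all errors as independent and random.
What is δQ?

Let u = a + p = 67.2. δu = √(δa² + δp²) = √(22.1 + 0.314) = 4.73, so δu/u = 0.0704.
Q is then a monomial in u, b, s:
δQ/Q = √((δu/u)² + (1·δb/b)² + (-2·δs/s)²) = √(0.00496 + 0.00330 + 0.0354) = 0.209
Q = 51.8, so δQ = 0.209 × 51.8 = 10.8.

10.8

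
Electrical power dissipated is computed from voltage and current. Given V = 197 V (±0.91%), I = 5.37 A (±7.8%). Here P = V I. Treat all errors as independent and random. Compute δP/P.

For a monomial P ∝ V, I, fractional errors add in quadrature:
  (1·δV/V)² = (1×0.00910)² = 8.28e-05;  (1·δI/I)² = (1×0.0780)² = 0.00608
δP/P = √(0.00617) = 0.0785

0.0785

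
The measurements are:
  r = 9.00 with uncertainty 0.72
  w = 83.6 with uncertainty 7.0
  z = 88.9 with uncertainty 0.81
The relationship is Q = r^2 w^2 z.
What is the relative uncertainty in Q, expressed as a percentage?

23.2%

Products/powers → add relative errors in quadrature, weighted by exponent:
  (2·δr/r)² = (2×0.0800)² = 0.0256;  (2·δw/w)² = (2×0.0837)² = 0.0280;  (1·δz/z)² = (1×0.00911)² = 8.3e-05
δQ/Q = √(0.0537) = 0.232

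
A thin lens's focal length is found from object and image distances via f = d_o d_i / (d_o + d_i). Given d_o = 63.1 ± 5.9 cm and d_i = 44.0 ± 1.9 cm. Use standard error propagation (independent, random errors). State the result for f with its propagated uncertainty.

25.9 ± 1.19 cm

∂f/∂d_o = (d_i/(d_o+d_i))² = 0.169;  ∂f/∂d_i = (d_o/(d_o+d_i))² = 0.347
δf = √((∂f/∂d_o · δd_o)² + (∂f/∂d_i · δd_i)²) = √(0.992 + 0.435) = 1.19 cm
f = 25.9 cm.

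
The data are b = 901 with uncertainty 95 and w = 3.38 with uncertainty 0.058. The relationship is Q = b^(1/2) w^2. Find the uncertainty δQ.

Since Q is a product/quotient, work with relative uncertainties:
  (½·δb/b)² = (0.5×0.105)² = 0.00278;  (2·δw/w)² = (2×0.0172)² = 0.00118
δQ/Q = √(0.00396) = 0.0629
Q = 343, so δQ = 0.0629 × 343 = 21.6.

21.6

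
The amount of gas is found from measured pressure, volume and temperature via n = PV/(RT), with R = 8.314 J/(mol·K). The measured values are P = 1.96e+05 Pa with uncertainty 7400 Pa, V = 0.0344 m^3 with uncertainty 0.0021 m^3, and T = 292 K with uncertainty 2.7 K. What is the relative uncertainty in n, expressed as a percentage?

n is a product of powers, so relative uncertainties combine in quadrature:
  (1·δP/P)² = (1×0.0378)² = 0.00143;  (1·δV/V)² = (1×0.0610)² = 0.00373;  (-1·δT/T)² = (-1×0.00925)² = 8.55e-05
δn/n = √(0.00524) = 0.0724

7.24%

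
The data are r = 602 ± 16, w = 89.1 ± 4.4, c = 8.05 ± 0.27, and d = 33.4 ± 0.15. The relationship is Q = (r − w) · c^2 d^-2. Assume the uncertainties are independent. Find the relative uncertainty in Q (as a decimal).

0.0750

Let u = r − w = 513. δu = √(δr² + δw²) = √(256 + 19.4) = 16.6, so δu/u = 0.0324.
Q is then a monomial in u, c, d:
δQ/Q = √((δu/u)² + (2·δc/c)² + (-2·δd/d)²) = √(0.00105 + 0.00450 + 8.07e-05) = 0.0750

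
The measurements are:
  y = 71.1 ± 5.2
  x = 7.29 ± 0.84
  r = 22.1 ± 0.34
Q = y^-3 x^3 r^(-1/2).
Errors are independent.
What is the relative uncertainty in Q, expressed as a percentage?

41.0%

Relative error in a monomial: (δQ/Q)² = Σ (nᵢ · δxᵢ/xᵢ)².
  (-3·δy/y)² = (-3×0.0731)² = 0.0481;  (3·δx/x)² = (3×0.115)² = 0.119;  (−½·δr/r)² = (-0.5×0.0154)² = 5.92e-05
δQ/Q = √(0.168) = 0.410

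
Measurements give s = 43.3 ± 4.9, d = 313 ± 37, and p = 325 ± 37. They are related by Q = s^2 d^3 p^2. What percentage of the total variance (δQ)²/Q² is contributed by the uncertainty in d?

55.0%

(δQ/Q)² = (2·δs/s)² + (3·δd/d)² + (2·δp/p)²
  s term: (2×0.113)² = 0.0512
  d term: (3×0.118)² = 0.126
  p term: (2×0.114)² = 0.0518
Total = 0.229. Share from d = 0.126/0.229 = 0.550.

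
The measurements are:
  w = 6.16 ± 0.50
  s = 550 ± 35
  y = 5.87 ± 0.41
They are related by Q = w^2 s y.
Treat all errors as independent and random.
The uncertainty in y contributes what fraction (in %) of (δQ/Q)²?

13.8%

(δQ/Q)² = (2·δw/w)² + (1·δs/s)² + (1·δy/y)²
  w term: (2×0.0812)² = 0.0264
  s term: (1×0.0636)² = 0.00405
  y term: (1×0.0698)² = 0.00488
Total = 0.0353. Share from y = 0.00488/0.0353 = 0.138.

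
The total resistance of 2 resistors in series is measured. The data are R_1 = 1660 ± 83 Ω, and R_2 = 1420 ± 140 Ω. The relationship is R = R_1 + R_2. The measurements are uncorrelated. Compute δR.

163 Ω

For a sum/difference, combine absolute errors in quadrature:
  (δR_1)² = 6890;  (δR_2)² = 19600
δR = √(26500) = 163 Ω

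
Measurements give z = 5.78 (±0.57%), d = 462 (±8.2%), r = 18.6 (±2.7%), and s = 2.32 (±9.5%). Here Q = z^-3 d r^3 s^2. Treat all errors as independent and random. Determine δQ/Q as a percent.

22.3%

Relative error in a monomial: (δQ/Q)² = Σ (nᵢ · δxᵢ/xᵢ)².
  (-3·δz/z)² = (-3×0.00570)² = 0.000292;  (1·δd/d)² = (1×0.0820)² = 0.00672;  (3·δr/r)² = (3×0.0270)² = 0.00656;  (2·δs/s)² = (2×0.0950)² = 0.0361
δQ/Q = √(0.0497) = 0.223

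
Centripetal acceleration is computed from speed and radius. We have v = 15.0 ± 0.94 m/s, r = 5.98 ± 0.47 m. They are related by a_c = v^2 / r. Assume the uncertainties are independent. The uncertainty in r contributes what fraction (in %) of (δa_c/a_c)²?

(δa_c/a_c)² = (2·δv/v)² + (-1·δr/r)²
  v term: (2×0.0627)² = 0.0157
  r term: (-1×0.0786)² = 0.00618
Total = 0.0219. Share from r = 0.00618/0.0219 = 0.282.

28.2%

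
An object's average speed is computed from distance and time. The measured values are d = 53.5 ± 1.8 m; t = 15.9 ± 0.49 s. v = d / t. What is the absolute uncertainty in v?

Products/powers → add relative errors in quadrature, weighted by exponent:
  (1·δd/d)² = (1×0.0336)² = 0.00113;  (-1·δt/t)² = (-1×0.0308)² = 0.000950
δv/v = √(0.00208) = 0.0456
v = 3.36 m/s, so δv = 0.0456 × 3.36 = 0.154 m/s.

0.154 m/s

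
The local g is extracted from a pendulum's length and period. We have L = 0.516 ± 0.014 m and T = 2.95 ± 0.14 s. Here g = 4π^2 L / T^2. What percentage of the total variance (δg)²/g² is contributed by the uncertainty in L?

7.55%

(δg/g)² = (1·δL/L)² + (-2·δT/T)²
  L term: (1×0.0271)² = 0.000736
  T term: (-2×0.0475)² = 0.00901
Total = 0.00975. Share from L = 0.000736/0.00975 = 0.0755.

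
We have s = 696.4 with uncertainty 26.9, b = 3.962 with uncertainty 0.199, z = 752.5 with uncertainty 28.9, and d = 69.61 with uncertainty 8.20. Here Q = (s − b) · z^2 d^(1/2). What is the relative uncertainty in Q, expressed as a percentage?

10.4%

Let u = s − b = 692.4. δu = √(δs² + δb²) = √(724 + 0.0396) = 26.9, so δu/u = 0.0388.
Q is then a monomial in u, z, d:
δQ/Q = √((δu/u)² + (2·δz/z)² + (½·δd/d)²) = √(0.00151 + 0.00590 + 0.00347) = 0.104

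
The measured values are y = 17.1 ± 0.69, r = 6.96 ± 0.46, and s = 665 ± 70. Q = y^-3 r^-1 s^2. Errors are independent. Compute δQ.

Products/powers → add relative errors in quadrature, weighted by exponent:
  (-3·δy/y)² = (-3×0.0404)² = 0.0147;  (-1·δr/r)² = (-1×0.0661)² = 0.00437;  (2·δs/s)² = (2×0.105)² = 0.0443
δQ/Q = √(0.0633) = 0.252
Q = 12.7, so δQ = 0.252 × 12.7 = 3.20.

3.20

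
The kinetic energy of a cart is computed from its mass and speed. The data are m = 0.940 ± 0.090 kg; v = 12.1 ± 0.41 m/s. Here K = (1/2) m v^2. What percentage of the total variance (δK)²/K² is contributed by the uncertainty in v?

(δK/K)² = (1·δm/m)² + (2·δv/v)²
  m term: (1×0.0957)² = 0.00917
  v term: (2×0.0339)² = 0.00459
Total = 0.0138. Share from v = 0.00459/0.0138 = 0.334.

33.4%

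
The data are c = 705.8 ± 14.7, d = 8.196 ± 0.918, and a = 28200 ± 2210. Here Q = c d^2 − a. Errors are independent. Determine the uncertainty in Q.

Let p = c·d^2 = 47410. δp/p = √((1·δc/c)² + (2·δd/d)²) = √(0.000434 + 0.0502) = 0.225, so δp = 10700.
Q = p − a: δQ = √(δp² + δa²) = √(1.14e+08 + 4.88e+06) = 10900

10900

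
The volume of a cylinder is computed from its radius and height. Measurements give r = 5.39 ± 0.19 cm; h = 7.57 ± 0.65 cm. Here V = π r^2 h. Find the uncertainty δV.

76.8 cm^3

Relative error in a monomial: (δV/V)² = Σ (nᵢ · δxᵢ/xᵢ)².
  (2·δr/r)² = (2×0.0353)² = 0.00497;  (1·δh/h)² = (1×0.0859)² = 0.00737
δV/V = √(0.0123) = 0.111
V = 691 cm^3, so δV = 0.111 × 691 = 76.8 cm^3.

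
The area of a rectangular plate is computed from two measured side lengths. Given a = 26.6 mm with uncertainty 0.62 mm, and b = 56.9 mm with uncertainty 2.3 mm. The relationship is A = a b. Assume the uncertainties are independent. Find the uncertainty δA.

70.6 mm^2

Relative error in a monomial: (δA/A)² = Σ (nᵢ · δxᵢ/xᵢ)².
  (1·δa/a)² = (1×0.0233)² = 0.000543;  (1·δb/b)² = (1×0.0404)² = 0.00163
δA/A = √(0.00218) = 0.0467
A = 1510 mm^2, so δA = 0.0467 × 1510 = 70.6 mm^2.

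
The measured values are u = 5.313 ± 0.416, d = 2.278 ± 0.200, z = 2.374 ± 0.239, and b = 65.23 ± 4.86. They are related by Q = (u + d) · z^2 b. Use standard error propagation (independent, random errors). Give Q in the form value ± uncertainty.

Let w = u + d = 7.591. δw = √(δu² + δd²) = √(0.173 + 0.0400) = 0.462, so δw/w = 0.0608.
Q is then a monomial in w, z, b:
δQ/Q = √((δw/w)² + (2·δz/z)² + (1·δb/b)²) = √(0.00370 + 0.0405 + 0.00555) = 0.223
Q = 2791, so δQ = 0.223 × 2791 = 623.

2791 ± 623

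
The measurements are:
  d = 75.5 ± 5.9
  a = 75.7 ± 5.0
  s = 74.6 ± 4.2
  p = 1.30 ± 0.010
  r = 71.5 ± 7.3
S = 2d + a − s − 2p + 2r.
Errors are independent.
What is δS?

19.9

S is a linear combination, so absolute uncertainties add in quadrature:
  (2·δd)² = 139;  (δa)² = 25.0;  (δs)² = 17.6;  (2·δp)² = 0.000400;  (2·δr)² = 213
δS = √(395) = 19.9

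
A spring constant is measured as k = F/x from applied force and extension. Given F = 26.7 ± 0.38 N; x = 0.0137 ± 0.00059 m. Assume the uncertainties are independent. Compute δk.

88.4 N/m

Since k is a product/quotient, work with relative uncertainties:
  (1·δF/F)² = (1×0.0142)² = 0.000203;  (-1·δx/x)² = (-1×0.0431)² = 0.00185
δk/k = √(0.00206) = 0.0454
k = 1950 N/m, so δk = 0.0454 × 1950 = 88.4 N/m.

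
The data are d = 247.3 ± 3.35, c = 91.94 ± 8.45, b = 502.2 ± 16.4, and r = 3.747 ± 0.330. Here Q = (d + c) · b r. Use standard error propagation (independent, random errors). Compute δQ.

62400

Let u = d + c = 339.2. δu = √(δd² + δc²) = √(11.2 + 71.4) = 9.09, so δu/u = 0.0268.
Q is then a monomial in u, b, r:
δQ/Q = √((δu/u)² + (1·δb/b)² + (1·δr/r)²) = √(0.000718 + 0.00107 + 0.00776) = 0.0977
Q = 638400, so δQ = 0.0977 × 638400 = 62400.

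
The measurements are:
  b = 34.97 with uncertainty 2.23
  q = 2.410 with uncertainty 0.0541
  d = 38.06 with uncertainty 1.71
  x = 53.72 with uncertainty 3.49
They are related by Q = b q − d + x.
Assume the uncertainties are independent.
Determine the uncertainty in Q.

6.90

Let p = b·q = 84.28. δp/p = √((1·δb/b)² + (1·δq/q)²) = √(0.00407 + 0.000504) = 0.0676, so δp = 5.70.
Q = p − d + x: δQ = √(δp² + δd² + δx²) = √(32.5 + 2.92 + 12.2) = 6.90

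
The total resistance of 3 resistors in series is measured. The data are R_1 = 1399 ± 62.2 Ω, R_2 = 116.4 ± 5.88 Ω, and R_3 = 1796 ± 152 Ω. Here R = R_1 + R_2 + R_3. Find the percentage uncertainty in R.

Absolute uncertainties add in quadrature for a linear combination:
  (δR_1)² = 3870;  (δR_2)² = 34.6;  (δR_3)² = 23100
δR = √(27000) = 164 Ω
R = 3311 Ω, so δR/R = 164/3311 = 0.0496.

4.96%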